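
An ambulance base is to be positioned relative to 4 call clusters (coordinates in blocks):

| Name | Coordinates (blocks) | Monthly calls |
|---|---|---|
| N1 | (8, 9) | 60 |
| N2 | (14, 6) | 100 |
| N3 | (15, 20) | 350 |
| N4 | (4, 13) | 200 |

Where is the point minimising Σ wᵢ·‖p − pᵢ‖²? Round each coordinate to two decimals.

(11.17, 15.13)

The minimiser of Σwᵢ‖p−pᵢ‖² is the weighted centroid p* = (Σwᵢpᵢ)/(Σwᵢ).
Σwᵢ = 710.
Σwᵢxᵢ = 60·8 + 100·14 + 350·15 + 200·4 = 7930.
Σwᵢyᵢ = 60·9 + 100·6 + 350·20 + 200·13 = 10740.
x* = 7930/710 = 11.17, y* = 10740/710 = 15.13.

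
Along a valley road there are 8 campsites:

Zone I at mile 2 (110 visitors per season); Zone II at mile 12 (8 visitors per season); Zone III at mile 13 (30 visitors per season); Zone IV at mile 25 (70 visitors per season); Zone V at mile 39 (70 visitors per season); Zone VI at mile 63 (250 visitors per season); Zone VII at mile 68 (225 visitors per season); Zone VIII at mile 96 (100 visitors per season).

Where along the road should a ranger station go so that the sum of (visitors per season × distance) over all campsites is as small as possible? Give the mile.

For a sum of weighted absolute distances on a line, the optimum is the weighted median (not the mean). Total weight W = 863; half-weight = 431.5.
Sort by position and accumulate weight:
  mile 2 (Zone I, w=110) → cum 110
  mile 12 (Zone II, w=8) → cum 118
  mile 13 (Zone III, w=30) → cum 148
  mile 25 (Zone IV, w=70) → cum 218
  mile 39 (Zone V, w=70) → cum 288
  mile 63 (Zone VI, w=250) → cum 538  ≥ 431.5 → median here
  mile 68 (Zone VII, w=225) → cum 763
  mile 96 (Zone VIII, w=100) → cum 863
Optimal location: mile 63.

x = 63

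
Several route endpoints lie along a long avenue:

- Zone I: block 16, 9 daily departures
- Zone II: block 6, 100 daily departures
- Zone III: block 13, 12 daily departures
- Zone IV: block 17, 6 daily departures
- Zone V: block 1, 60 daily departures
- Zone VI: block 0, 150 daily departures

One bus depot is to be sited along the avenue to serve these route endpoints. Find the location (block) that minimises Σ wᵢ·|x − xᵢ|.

For a sum of weighted absolute distances on a line, the optimum is the weighted median (not the mean). Total weight W = 337; half-weight = 168.5.
Sort by position and accumulate weight:
  block 0 (Zone VI, w=150) → cum 150
  block 1 (Zone V, w=60) → cum 210  ≥ 168.5 → median here
  block 6 (Zone II, w=100) → cum 310
  block 13 (Zone III, w=12) → cum 322
  block 16 (Zone I, w=9) → cum 331
  block 17 (Zone IV, w=6) → cum 337
Optimal location: block 1.

x = 1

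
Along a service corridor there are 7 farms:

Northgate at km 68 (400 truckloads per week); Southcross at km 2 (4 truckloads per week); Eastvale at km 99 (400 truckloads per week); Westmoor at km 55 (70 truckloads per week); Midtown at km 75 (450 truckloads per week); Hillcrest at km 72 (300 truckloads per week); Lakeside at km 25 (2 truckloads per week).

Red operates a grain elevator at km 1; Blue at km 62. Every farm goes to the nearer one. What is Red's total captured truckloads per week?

The indifferent point is the midpoint (1+62)/2 = 31.5; farms left of it (closer to Red at 1) go to Red, those right go to Blue.
  Southcross at 2 (w=4) → Red
  Lakeside at 25 (w=2) → Red
  Westmoor at 55 (w=70) → Blue
  Northgate at 68 (w=400) → Blue
  Hillcrest at 72 (w=300) → Blue
  Midtown at 75 (w=450) → Blue
  Eastvale at 99 (w=400) → Blue
Red captures 6; Blue captures 1620.

6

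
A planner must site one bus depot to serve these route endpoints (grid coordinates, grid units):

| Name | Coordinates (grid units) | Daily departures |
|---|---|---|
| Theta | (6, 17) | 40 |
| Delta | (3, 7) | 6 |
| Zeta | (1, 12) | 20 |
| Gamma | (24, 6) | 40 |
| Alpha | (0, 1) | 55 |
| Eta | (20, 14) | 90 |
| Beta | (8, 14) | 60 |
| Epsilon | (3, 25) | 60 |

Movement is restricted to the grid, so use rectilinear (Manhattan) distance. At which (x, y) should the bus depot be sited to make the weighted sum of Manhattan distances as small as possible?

(8, 14)

Manhattan distance separates: Σwᵢ(|x−xᵢ|+|y−yᵢ|) = Σwᵢ|x−xᵢ| + Σwᵢ|y−yᵢ|, so x and y are optimised independently as 1-D weighted medians.
Total weight W = 371; half = 185.5.
x-coordinate, sorted with cumulative weight:
  x=0 (Alpha, w=55) cum 55
  x=1 (Zeta, w=20) cum 75
  x=3 (Delta, w=6) cum 81
  x=3 (Epsilon, w=60) cum 141
  x=6 (Theta, w=40) cum 181
  x=8 (Beta, w=60) cum 241  ← median
  x=20 (Eta, w=90) cum 331
  x=24 (Gamma, w=40) cum 371
⇒ x* = 8
y-coordinate, sorted with cumulative weight:
  y=1 (Alpha, w=55) cum 55
  y=6 (Gamma, w=40) cum 95
  y=7 (Delta, w=6) cum 101
  y=12 (Zeta, w=20) cum 121
  y=14 (Eta, w=90) cum 211  ← median
  y=14 (Beta, w=60) cum 271
  y=17 (Theta, w=40) cum 311
  y=25 (Epsilon, w=60) cum 371
⇒ y* = 14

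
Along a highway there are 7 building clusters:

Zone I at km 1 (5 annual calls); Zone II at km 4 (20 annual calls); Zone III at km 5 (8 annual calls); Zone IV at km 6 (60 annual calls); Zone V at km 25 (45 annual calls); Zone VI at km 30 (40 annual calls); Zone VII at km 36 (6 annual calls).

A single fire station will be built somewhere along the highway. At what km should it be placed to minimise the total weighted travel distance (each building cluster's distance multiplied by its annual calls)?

x = 6

For a sum of weighted absolute distances on a line, the optimum is the weighted median (not the mean). Total weight W = 184; half-weight = 92.
Sort by position and accumulate weight:
  km 1 (Zone I, w=5) → cum 5
  km 4 (Zone II, w=20) → cum 25
  km 5 (Zone III, w=8) → cum 33
  km 6 (Zone IV, w=60) → cum 93  ≥ 92 → median here
  km 25 (Zone V, w=45) → cum 138
  km 30 (Zone VI, w=40) → cum 178
  km 36 (Zone VII, w=6) → cum 184
Optimal location: km 6.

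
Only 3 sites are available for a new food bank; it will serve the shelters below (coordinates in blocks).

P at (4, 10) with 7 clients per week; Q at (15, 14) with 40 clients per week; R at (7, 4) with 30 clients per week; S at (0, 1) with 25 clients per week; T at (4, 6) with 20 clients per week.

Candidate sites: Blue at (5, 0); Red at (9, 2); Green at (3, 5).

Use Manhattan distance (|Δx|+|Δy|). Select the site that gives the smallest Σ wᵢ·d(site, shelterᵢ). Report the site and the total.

Green, total 1247 blocks

Total weighted distance at each candidate:
  Blue (5, 0): total = 1507
  Red (9, 2): total = 1361
  Green (3, 5): total = 1247
Minimum is at Green with total 1247 blocks.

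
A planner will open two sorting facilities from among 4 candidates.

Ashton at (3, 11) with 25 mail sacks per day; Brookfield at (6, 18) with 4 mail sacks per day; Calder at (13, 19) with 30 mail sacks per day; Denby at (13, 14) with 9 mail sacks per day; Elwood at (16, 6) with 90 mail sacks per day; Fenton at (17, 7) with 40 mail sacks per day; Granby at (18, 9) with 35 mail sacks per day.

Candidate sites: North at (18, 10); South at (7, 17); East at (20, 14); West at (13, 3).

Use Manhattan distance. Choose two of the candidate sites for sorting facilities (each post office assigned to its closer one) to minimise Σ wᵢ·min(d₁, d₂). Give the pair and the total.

{North, South}, total 1314

Evaluate every pair (each demand assigned to the nearer of the two):
  {North, South}: total = 1314
  {North, East}: total = 1630
  {North, West}: total = 1716
  {South, West}: total = 1824
  {East, West}: total = 2050
  {South, East}: total = 2286
Best pair: {North, South} with total 1314.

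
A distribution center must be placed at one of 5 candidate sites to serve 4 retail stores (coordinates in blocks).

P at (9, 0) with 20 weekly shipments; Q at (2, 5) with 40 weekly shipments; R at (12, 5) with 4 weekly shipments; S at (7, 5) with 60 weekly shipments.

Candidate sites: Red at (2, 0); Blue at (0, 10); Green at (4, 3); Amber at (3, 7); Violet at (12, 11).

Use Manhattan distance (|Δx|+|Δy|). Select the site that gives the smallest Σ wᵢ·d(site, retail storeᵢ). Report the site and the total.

Green, total 660 blocks

Total weighted distance at each candidate:
  Red (2, 0): total = 1000
  Blue (0, 10): total = 1448
  Green (4, 3): total = 660
  Amber (3, 7): total = 784
  Violet (12, 11): total = 1604
Minimum is at Green with total 660 blocks.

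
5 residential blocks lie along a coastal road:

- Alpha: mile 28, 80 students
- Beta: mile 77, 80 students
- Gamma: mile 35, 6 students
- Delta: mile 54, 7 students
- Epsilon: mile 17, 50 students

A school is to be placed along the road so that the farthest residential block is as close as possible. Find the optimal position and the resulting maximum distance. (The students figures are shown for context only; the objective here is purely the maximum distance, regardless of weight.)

location 47, max distance 30

The 1-center on a line is the midpoint of the two extreme points: leftmost at 17, rightmost at 77.
Optimal location = (17 + 77)/2 = 47; maximum distance = (77 − 17)/2 = 30.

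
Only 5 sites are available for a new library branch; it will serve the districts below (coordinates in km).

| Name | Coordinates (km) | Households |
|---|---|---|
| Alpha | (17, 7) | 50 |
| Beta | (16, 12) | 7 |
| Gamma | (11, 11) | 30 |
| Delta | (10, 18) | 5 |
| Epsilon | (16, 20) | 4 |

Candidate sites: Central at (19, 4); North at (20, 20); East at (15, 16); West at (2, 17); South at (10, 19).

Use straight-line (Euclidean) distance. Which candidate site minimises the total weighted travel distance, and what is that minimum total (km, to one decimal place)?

Total weighted distance at each candidate:
  Central (19, 4): total = 707.3
  North (20, 20): total = 1178.5
  East (15, 16): total = 725.4
  West (2, 17): total = 1427.5
  South (10, 19): total = 1030.4
Minimum is at Central with total 707.3 km.

Central, total 707.3 km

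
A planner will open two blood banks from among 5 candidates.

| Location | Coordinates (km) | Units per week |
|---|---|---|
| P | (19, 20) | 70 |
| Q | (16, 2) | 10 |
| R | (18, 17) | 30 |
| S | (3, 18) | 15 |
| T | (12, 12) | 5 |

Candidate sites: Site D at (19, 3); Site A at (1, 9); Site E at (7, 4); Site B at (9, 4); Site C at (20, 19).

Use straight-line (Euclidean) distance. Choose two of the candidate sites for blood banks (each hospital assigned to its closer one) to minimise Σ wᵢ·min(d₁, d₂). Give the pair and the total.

{Site D, Site C}, total 524.1

Evaluate every pair (each demand assigned to the nearer of the two):
  {Site D, Site C}: total = 524.1
  {Site B, Site C}: total = 527.8
  {Site A, Site C}: total = 540.8
  {Site E, Site C}: total = 541.6
  {Site D, Site A}: total = 1838.0
  {Site D, Site E}: total = 1908.3
  {Site D, Site B}: total = 1913.9
  {Site A, Site B}: total = 2048.9
  {Site E, Site B}: total = 2129.0
  {Site A, Site E}: total = 2188.5
Best pair: {Site D, Site C} with total 524.1.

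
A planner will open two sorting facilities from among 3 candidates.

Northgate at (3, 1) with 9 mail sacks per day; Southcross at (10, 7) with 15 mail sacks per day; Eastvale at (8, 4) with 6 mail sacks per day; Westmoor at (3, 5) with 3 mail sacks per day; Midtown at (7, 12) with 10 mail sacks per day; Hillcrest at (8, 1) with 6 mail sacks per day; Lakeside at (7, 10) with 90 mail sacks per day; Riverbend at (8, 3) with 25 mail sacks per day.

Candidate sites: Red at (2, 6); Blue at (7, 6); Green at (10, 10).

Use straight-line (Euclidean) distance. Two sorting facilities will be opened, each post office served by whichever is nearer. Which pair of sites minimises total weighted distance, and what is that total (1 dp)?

{Blue, Green}, total 544.1

Evaluate every pair (each demand assigned to the nearer of the two):
  {Blue, Green}: total = 544.1
  {Red, Blue}: total = 640.6
  {Red, Green}: total = 653.7
Best pair: {Blue, Green} with total 544.1.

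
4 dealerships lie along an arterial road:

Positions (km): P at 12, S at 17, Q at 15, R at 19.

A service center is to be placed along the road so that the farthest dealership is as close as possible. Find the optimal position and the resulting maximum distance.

location 15.5, max distance 3.5

The 1-center on a line is the midpoint of the two extreme points: leftmost at 12, rightmost at 19.
Optimal location = (12 + 19)/2 = 15.5; maximum distance = (19 − 12)/2 = 3.5.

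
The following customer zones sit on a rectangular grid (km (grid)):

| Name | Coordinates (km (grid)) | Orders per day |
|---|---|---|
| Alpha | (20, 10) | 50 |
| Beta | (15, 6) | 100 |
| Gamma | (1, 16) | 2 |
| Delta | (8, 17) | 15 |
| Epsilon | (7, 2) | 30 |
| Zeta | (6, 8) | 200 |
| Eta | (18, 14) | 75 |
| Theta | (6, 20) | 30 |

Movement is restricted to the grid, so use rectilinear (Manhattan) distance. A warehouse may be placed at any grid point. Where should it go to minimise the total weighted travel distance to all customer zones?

Manhattan distance separates: Σwᵢ(|x−xᵢ|+|y−yᵢ|) = Σwᵢ|x−xᵢ| + Σwᵢ|y−yᵢ|, so x and y are optimised independently as 1-D weighted medians.
Total weight W = 502; half = 251.
x-coordinate, sorted with cumulative weight:
  x=1 (Gamma, w=2) cum 2
  x=6 (Zeta, w=200) cum 202
  x=6 (Theta, w=30) cum 232
  x=7 (Epsilon, w=30) cum 262  ← median
  x=8 (Delta, w=15) cum 277
  x=15 (Beta, w=100) cum 377
  x=18 (Eta, w=75) cum 452
  x=20 (Alpha, w=50) cum 502
⇒ x* = 7
y-coordinate, sorted with cumulative weight:
  y=2 (Epsilon, w=30) cum 30
  y=6 (Beta, w=100) cum 130
  y=8 (Zeta, w=200) cum 330  ← median
  y=10 (Alpha, w=50) cum 380
  y=14 (Eta, w=75) cum 455
  y=16 (Gamma, w=2) cum 457
  y=17 (Delta, w=15) cum 472
  y=20 (Theta, w=30) cum 502
⇒ y* = 8

(7, 8)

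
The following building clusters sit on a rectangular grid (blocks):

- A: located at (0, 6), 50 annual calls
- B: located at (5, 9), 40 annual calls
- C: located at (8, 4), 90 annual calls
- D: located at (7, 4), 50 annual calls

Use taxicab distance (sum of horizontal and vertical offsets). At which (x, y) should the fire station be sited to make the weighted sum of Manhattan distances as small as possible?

Manhattan distance separates: Σwᵢ(|x−xᵢ|+|y−yᵢ|) = Σwᵢ|x−xᵢ| + Σwᵢ|y−yᵢ|, so x and y are optimised independently as 1-D weighted medians.
Total weight W = 230; half = 115.
x-coordinate, sorted with cumulative weight:
  x=0 (A, w=50) cum 50
  x=5 (B, w=40) cum 90
  x=7 (D, w=50) cum 140  ← median
  x=8 (C, w=90) cum 230
⇒ x* = 7
y-coordinate, sorted with cumulative weight:
  y=4 (C, w=90) cum 90
  y=4 (D, w=50) cum 140  ← median
  y=6 (A, w=50) cum 190
  y=9 (B, w=40) cum 230
⇒ y* = 4

(7, 4)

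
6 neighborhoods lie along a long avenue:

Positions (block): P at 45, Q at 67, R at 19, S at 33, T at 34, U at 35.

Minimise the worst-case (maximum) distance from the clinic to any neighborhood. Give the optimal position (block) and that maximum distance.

The 1-center on a line is the midpoint of the two extreme points: leftmost at 19, rightmost at 67.
Optimal location = (19 + 67)/2 = 43; maximum distance = (67 − 19)/2 = 24.

location 43, max distance 24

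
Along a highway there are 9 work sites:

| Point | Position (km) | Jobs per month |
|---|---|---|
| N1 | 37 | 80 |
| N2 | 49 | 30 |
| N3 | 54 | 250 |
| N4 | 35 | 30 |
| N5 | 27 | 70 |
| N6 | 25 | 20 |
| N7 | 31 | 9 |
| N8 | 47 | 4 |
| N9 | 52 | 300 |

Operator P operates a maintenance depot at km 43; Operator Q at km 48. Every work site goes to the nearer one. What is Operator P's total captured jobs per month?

The indifferent point is the midpoint (43+48)/2 = 45.5; work sites left of it (closer to Operator P at 43) go to Operator P, those right go to Operator Q.
  N6 at 25 (w=20) → Operator P
  N5 at 27 (w=70) → Operator P
  N7 at 31 (w=9) → Operator P
  N4 at 35 (w=30) → Operator P
  N1 at 37 (w=80) → Operator P
  N8 at 47 (w=4) → Operator Q
  N2 at 49 (w=30) → Operator Q
  N9 at 52 (w=300) → Operator Q
  N3 at 54 (w=250) → Operator Q
Operator P captures 209; Operator Q captures 584.

209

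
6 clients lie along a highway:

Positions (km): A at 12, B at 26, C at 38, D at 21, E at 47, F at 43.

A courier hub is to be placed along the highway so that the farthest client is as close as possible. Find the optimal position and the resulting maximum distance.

location 29.5, max distance 17.5

The 1-center on a line is the midpoint of the two extreme points: leftmost at 12, rightmost at 47.
Optimal location = (12 + 47)/2 = 29.5; maximum distance = (47 − 12)/2 = 17.5.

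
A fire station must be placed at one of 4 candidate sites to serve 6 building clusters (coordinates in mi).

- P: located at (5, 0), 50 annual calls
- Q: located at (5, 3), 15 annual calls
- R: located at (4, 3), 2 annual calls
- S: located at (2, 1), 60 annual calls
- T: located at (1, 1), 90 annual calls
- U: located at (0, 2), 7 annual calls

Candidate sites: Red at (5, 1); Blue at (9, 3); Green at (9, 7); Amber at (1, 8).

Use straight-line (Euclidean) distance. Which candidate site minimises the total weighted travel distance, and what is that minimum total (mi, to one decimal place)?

Total weighted distance at each candidate:
  Red (5, 1): total = 660.2
  Blue (9, 3): total = 1562.4
  Green (9, 7): total = 2026.0
  Amber (1, 8): total = 1651.8
Minimum is at Red with total 660.2 mi.

Red, total 660.2 mi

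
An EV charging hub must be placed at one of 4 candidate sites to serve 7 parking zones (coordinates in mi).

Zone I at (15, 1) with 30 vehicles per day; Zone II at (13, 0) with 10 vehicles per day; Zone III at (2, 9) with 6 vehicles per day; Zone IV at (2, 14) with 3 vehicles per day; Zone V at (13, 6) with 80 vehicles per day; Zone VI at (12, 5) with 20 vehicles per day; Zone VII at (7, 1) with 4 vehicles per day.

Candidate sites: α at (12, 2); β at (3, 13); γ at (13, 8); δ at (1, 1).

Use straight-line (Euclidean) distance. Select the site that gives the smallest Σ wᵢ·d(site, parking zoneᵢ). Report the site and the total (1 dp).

Total weighted distance at each candidate:
  α (12, 2): total = 647.6
  β (3, 13): total = 1970.1
  γ (13, 8): total = 662.4
  δ (1, 1): total = 1926.0
Minimum is at α with total 647.6 mi.

α, total 647.6 mi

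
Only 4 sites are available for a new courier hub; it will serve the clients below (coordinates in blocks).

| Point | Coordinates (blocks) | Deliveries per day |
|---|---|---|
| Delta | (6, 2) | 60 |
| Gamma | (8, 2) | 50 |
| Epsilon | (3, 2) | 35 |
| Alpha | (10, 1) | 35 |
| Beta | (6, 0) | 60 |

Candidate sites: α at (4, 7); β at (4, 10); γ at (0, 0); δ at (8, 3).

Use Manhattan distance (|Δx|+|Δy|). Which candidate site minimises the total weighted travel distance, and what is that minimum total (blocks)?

δ, total 880 blocks

Total weighted distance at each candidate:
  α (4, 7): total = 2040
  β (4, 10): total = 2760
  γ (0, 0): total = 1900
  δ (8, 3): total = 880
Minimum is at δ with total 880 blocks.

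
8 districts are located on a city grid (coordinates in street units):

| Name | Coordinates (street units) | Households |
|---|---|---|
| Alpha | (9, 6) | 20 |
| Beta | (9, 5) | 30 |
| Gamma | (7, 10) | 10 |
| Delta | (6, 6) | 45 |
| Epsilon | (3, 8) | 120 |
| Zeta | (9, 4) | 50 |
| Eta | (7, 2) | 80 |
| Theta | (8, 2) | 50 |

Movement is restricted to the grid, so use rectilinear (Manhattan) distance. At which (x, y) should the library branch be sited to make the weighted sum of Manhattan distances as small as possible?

Manhattan distance separates: Σwᵢ(|x−xᵢ|+|y−yᵢ|) = Σwᵢ|x−xᵢ| + Σwᵢ|y−yᵢ|, so x and y are optimised independently as 1-D weighted medians.
Total weight W = 405; half = 202.5.
x-coordinate, sorted with cumulative weight:
  x=3 (Epsilon, w=120) cum 120
  x=6 (Delta, w=45) cum 165
  x=7 (Gamma, w=10) cum 175
  x=7 (Eta, w=80) cum 255  ← median
  x=8 (Theta, w=50) cum 305
  x=9 (Alpha, w=20) cum 325
  x=9 (Beta, w=30) cum 355
  x=9 (Zeta, w=50) cum 405
⇒ x* = 7
y-coordinate, sorted with cumulative weight:
  y=2 (Eta, w=80) cum 80
  y=2 (Theta, w=50) cum 130
  y=4 (Zeta, w=50) cum 180
  y=5 (Beta, w=30) cum 210  ← median
  y=6 (Alpha, w=20) cum 230
  y=6 (Delta, w=45) cum 275
  y=8 (Epsilon, w=120) cum 395
  y=10 (Gamma, w=10) cum 405
⇒ y* = 5

(7, 5)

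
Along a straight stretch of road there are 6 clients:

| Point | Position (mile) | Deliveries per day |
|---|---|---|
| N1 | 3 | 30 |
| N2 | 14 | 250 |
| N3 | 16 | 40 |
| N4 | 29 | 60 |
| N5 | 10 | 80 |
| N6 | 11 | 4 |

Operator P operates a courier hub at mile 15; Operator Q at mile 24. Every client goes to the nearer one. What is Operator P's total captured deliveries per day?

The indifferent point is the midpoint (15+24)/2 = 19.5; clients left of it (closer to Operator P at 15) go to Operator P, those right go to Operator Q.
  N1 at 3 (w=30) → Operator P
  N5 at 10 (w=80) → Operator P
  N6 at 11 (w=4) → Operator P
  N2 at 14 (w=250) → Operator P
  N3 at 16 (w=40) → Operator P
  N4 at 29 (w=60) → Operator Q
Operator P captures 404; Operator Q captures 60.

404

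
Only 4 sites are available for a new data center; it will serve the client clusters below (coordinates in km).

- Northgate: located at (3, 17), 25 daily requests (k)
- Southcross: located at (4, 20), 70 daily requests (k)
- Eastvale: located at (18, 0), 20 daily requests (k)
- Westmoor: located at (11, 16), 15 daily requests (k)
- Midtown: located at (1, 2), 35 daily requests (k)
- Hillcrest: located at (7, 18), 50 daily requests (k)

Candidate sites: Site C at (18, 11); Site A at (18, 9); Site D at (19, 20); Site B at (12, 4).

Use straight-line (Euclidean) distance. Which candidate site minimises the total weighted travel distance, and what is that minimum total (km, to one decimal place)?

Site B, total 3106.9 km

Total weighted distance at each candidate:
  Site C (18, 11): total = 3243.1
  Site A (18, 9): total = 3353.9
  Site D (19, 20): total = 3490.9
  Site B (12, 4): total = 3106.9
Minimum is at Site B with total 3106.9 km.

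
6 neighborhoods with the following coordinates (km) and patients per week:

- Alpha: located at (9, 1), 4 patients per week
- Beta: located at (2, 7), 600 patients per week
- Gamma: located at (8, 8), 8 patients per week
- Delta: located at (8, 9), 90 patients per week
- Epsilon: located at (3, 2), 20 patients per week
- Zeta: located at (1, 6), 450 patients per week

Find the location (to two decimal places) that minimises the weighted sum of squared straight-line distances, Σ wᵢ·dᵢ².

(2.16, 6.67)

The minimiser of Σwᵢ‖p−pᵢ‖² is the weighted centroid p* = (Σwᵢpᵢ)/(Σwᵢ).
Σwᵢ = 1172.
Σwᵢxᵢ = 4·9 + 600·2 + 8·8 + 90·8 + 20·3 + 450·1 = 2530.
Σwᵢyᵢ = 4·1 + 600·7 + 8·8 + 90·9 + 20·2 + 450·6 = 7818.
x* = 2530/1172 = 2.16, y* = 7818/1172 = 6.67.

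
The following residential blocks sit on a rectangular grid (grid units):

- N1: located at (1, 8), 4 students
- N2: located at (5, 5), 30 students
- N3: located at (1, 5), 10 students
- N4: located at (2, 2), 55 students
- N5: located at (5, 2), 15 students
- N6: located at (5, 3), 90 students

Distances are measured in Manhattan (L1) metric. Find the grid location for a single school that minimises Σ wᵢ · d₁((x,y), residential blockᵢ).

Manhattan distance separates: Σwᵢ(|x−xᵢ|+|y−yᵢ|) = Σwᵢ|x−xᵢ| + Σwᵢ|y−yᵢ|, so x and y are optimised independently as 1-D weighted medians.
Total weight W = 204; half = 102.
x-coordinate, sorted with cumulative weight:
  x=1 (N1, w=4) cum 4
  x=1 (N3, w=10) cum 14
  x=2 (N4, w=55) cum 69
  x=5 (N2, w=30) cum 99
  x=5 (N5, w=15) cum 114  ← median
  x=5 (N6, w=90) cum 204
⇒ x* = 5
y-coordinate, sorted with cumulative weight:
  y=2 (N4, w=55) cum 55
  y=2 (N5, w=15) cum 70
  y=3 (N6, w=90) cum 160  ← median
  y=5 (N2, w=30) cum 190
  y=5 (N3, w=10) cum 200
  y=8 (N1, w=4) cum 204
⇒ y* = 3

(5, 3)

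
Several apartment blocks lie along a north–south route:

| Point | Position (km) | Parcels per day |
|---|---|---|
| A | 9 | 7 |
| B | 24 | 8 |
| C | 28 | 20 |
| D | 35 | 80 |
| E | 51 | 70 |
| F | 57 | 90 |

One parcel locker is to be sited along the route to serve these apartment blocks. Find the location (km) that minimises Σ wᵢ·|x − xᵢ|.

x = 51

For a sum of weighted absolute distances on a line, the optimum is the weighted median (not the mean). Total weight W = 275; half-weight = 137.5.
Sort by position and accumulate weight:
  km 9 (A, w=7) → cum 7
  km 24 (B, w=8) → cum 15
  km 28 (C, w=20) → cum 35
  km 35 (D, w=80) → cum 115
  km 51 (E, w=70) → cum 185  ≥ 137.5 → median here
  km 57 (F, w=90) → cum 275
Optimal location: km 51.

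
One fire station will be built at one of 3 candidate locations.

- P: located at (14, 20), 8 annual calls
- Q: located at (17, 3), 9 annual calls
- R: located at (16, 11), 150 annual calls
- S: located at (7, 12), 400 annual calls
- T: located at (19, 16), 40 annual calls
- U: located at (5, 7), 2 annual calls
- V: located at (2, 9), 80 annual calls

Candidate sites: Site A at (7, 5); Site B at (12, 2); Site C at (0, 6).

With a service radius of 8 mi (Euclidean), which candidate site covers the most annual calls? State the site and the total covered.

Site A, covering 482

Coverage radius r = 8 mi; a point is covered iff (Δx)²+(Δy)² ≤ 8² = 64.
  Site A (7, 5): covers {S, U, V} → 482
  Site B (12, 2): covers {Q} → 9
  Site C (0, 6): covers {U, V} → 82
Maximum coverage at Site A: 482 annual calls.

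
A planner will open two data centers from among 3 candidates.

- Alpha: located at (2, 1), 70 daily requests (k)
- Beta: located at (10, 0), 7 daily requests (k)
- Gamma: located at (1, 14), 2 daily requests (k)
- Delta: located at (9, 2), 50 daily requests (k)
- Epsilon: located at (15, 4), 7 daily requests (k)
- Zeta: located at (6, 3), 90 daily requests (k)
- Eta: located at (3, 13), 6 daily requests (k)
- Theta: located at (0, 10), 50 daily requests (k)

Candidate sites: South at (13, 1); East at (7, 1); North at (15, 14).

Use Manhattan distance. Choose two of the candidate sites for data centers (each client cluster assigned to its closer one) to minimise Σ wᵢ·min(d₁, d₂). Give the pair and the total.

Evaluate every pair (each demand assigned to the nearer of the two):
  {South, East}: total = 1767
  {East, North}: total = 1774
  {South, North}: total = 2949
Best pair: {South, East} with total 1767.

{South, East}, total 1767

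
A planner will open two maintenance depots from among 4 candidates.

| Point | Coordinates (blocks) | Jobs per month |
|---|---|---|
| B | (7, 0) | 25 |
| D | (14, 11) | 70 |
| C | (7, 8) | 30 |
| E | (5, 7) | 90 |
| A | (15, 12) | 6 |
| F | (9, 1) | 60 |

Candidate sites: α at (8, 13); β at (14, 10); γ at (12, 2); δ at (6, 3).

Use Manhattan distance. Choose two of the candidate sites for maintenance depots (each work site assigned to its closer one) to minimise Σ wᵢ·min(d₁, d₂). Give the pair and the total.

Evaluate every pair (each demand assigned to the nearer of the two):
  {β, δ}: total = 1118
  {α, δ}: total = 1638
  {γ, δ}: total = 1818
  {β, γ}: total = 1853
  {α, γ}: total = 2013
  {α, β}: total = 2208
Best pair: {β, δ} with total 1118.

{β, δ}, total 1118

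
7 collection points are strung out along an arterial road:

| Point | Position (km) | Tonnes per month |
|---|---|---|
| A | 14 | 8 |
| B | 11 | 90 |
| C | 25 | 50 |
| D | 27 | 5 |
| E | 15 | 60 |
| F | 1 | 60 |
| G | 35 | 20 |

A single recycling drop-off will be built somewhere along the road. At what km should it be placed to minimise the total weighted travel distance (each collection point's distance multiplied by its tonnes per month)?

For a sum of weighted absolute distances on a line, the optimum is the weighted median (not the mean). Total weight W = 293; half-weight = 146.5.
Sort by position and accumulate weight:
  km 1 (F, w=60) → cum 60
  km 11 (B, w=90) → cum 150  ≥ 146.5 → median here
  km 14 (A, w=8) → cum 158
  km 15 (E, w=60) → cum 218
  km 25 (C, w=50) → cum 268
  km 27 (D, w=5) → cum 273
  km 35 (G, w=20) → cum 293
Optimal location: km 11.

x = 11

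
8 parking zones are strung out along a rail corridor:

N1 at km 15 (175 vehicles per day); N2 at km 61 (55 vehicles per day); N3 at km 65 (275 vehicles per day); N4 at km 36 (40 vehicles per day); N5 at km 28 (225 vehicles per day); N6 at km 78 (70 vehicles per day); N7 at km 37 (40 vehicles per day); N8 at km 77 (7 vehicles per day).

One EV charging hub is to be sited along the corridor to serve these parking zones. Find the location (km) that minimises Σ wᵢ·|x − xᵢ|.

For a sum of weighted absolute distances on a line, the optimum is the weighted median (not the mean). Total weight W = 887; half-weight = 443.5.
Sort by position and accumulate weight:
  km 15 (N1, w=175) → cum 175
  km 28 (N5, w=225) → cum 400
  km 36 (N4, w=40) → cum 440
  km 37 (N7, w=40) → cum 480  ≥ 443.5 → median here
  km 61 (N2, w=55) → cum 535
  km 65 (N3, w=275) → cum 810
  km 77 (N8, w=7) → cum 817
  km 78 (N6, w=70) → cum 887
Optimal location: km 37.

x = 37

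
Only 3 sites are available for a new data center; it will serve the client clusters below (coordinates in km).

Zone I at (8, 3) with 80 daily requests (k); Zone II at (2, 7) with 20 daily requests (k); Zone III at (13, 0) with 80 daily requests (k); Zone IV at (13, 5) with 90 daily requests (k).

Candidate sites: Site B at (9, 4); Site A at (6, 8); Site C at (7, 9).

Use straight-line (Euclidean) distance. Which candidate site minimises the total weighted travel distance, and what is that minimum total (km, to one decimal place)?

Site B, total 1089.1 km

Total weighted distance at each candidate:
  Site B (9, 4): total = 1089.1
  Site A (6, 8): total = 2049.1
  Site C (7, 9): total = 2108.7
Minimum is at Site B with total 1089.1 km.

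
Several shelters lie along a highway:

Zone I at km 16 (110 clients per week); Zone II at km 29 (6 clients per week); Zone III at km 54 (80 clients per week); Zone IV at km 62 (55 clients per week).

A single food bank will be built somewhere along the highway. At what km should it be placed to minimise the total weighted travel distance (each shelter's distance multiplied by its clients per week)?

For a sum of weighted absolute distances on a line, the optimum is the weighted median (not the mean). Total weight W = 251; half-weight = 125.5.
Sort by position and accumulate weight:
  km 16 (Zone I, w=110) → cum 110
  km 29 (Zone II, w=6) → cum 116
  km 54 (Zone III, w=80) → cum 196  ≥ 125.5 → median here
  km 62 (Zone IV, w=55) → cum 251
Optimal location: km 54.

x = 54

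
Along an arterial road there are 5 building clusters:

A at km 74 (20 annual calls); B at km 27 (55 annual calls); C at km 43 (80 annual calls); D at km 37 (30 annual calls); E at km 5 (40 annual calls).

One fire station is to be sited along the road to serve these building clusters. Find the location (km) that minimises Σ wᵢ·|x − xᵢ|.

x = 37

For a sum of weighted absolute distances on a line, the optimum is the weighted median (not the mean). Total weight W = 225; half-weight = 112.5.
Sort by position and accumulate weight:
  km 5 (E, w=40) → cum 40
  km 27 (B, w=55) → cum 95
  km 37 (D, w=30) → cum 125  ≥ 112.5 → median here
  km 43 (C, w=80) → cum 205
  km 74 (A, w=20) → cum 225
Optimal location: km 37.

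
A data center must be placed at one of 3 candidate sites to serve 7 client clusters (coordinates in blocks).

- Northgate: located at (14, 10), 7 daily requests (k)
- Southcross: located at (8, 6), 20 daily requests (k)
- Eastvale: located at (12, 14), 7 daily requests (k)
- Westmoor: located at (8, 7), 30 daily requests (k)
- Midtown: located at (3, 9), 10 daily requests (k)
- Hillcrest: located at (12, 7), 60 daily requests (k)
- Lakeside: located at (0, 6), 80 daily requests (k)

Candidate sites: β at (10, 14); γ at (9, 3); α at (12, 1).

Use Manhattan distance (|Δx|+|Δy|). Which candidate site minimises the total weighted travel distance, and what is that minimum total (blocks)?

Total weighted distance at each candidate:
  β (10, 14): total = 2640
  γ (9, 3): total = 1912
  α (12, 1): total = 2538
Minimum is at γ with total 1912 blocks.

γ, total 1912 blocks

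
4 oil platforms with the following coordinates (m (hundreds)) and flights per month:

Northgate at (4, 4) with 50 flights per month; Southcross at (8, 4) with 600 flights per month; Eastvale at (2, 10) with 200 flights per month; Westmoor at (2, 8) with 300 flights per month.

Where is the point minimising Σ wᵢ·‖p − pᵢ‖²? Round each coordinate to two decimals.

The minimiser of Σwᵢ‖p−pᵢ‖² is the weighted centroid p* = (Σwᵢpᵢ)/(Σwᵢ).
Σwᵢ = 1150.
Σwᵢxᵢ = 50·4 + 600·8 + 200·2 + 300·2 = 6000.
Σwᵢyᵢ = 50·4 + 600·4 + 200·10 + 300·8 = 7000.
x* = 6000/1150 = 5.22, y* = 7000/1150 = 6.09.

(5.22, 6.09)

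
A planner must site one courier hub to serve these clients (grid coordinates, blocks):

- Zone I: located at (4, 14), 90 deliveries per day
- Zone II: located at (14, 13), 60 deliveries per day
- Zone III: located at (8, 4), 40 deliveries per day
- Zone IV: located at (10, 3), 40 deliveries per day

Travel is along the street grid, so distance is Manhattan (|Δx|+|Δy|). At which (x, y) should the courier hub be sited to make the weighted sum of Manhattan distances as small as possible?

(8, 13)

Manhattan distance separates: Σwᵢ(|x−xᵢ|+|y−yᵢ|) = Σwᵢ|x−xᵢ| + Σwᵢ|y−yᵢ|, so x and y are optimised independently as 1-D weighted medians.
Total weight W = 230; half = 115.
x-coordinate, sorted with cumulative weight:
  x=4 (Zone I, w=90) cum 90
  x=8 (Zone III, w=40) cum 130  ← median
  x=10 (Zone IV, w=40) cum 170
  x=14 (Zone II, w=60) cum 230
⇒ x* = 8
y-coordinate, sorted with cumulative weight:
  y=3 (Zone IV, w=40) cum 40
  y=4 (Zone III, w=40) cum 80
  y=13 (Zone II, w=60) cum 140  ← median
  y=14 (Zone I, w=90) cum 230
⇒ y* = 13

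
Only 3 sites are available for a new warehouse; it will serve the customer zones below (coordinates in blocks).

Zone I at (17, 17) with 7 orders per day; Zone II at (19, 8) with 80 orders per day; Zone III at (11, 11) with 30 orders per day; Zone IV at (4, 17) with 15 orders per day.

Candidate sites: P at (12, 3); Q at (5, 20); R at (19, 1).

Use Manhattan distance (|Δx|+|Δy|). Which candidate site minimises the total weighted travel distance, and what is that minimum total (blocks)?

R, total 1691 blocks

Total weighted distance at each candidate:
  P (12, 3): total = 1693
  Q (5, 20): total = 2695
  R (19, 1): total = 1691
Minimum is at R with total 1691 blocks.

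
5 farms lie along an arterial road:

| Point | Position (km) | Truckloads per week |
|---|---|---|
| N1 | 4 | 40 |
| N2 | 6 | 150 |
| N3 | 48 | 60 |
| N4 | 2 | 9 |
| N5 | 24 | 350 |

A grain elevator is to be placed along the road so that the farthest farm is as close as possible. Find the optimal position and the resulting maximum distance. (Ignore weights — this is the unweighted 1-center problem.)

The 1-center on a line is the midpoint of the two extreme points: leftmost at 2, rightmost at 48.
Optimal location = (2 + 48)/2 = 25; maximum distance = (48 − 2)/2 = 23.

location 25, max distance 23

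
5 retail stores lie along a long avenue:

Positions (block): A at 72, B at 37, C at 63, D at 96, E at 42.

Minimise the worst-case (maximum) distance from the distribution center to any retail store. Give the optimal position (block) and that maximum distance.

location 66.5, max distance 29.5

The 1-center on a line is the midpoint of the two extreme points: leftmost at 37, rightmost at 96.
Optimal location = (37 + 96)/2 = 66.5; maximum distance = (96 − 37)/2 = 29.5.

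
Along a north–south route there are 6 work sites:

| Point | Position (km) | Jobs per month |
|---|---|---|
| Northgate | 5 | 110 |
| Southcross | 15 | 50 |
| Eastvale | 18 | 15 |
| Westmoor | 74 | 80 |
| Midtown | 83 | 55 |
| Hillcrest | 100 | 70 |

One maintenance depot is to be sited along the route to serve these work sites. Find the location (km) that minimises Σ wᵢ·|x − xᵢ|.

For a sum of weighted absolute distances on a line, the optimum is the weighted median (not the mean). Total weight W = 380; half-weight = 190.
Sort by position and accumulate weight:
  km 5 (Northgate, w=110) → cum 110
  km 15 (Southcross, w=50) → cum 160
  km 18 (Eastvale, w=15) → cum 175
  km 74 (Westmoor, w=80) → cum 255  ≥ 190 → median here
  km 83 (Midtown, w=55) → cum 310
  km 100 (Hillcrest, w=70) → cum 380
Optimal location: km 74.

x = 74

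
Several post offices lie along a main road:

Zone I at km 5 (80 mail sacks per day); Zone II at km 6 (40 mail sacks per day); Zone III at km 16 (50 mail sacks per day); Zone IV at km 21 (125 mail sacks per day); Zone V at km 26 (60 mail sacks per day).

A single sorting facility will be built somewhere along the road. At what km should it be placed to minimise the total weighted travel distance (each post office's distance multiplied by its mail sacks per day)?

x = 21

For a sum of weighted absolute distances on a line, the optimum is the weighted median (not the mean). Total weight W = 355; half-weight = 177.5.
Sort by position and accumulate weight:
  km 5 (Zone I, w=80) → cum 80
  km 6 (Zone II, w=40) → cum 120
  km 16 (Zone III, w=50) → cum 170
  km 21 (Zone IV, w=125) → cum 295  ≥ 177.5 → median here
  km 26 (Zone V, w=60) → cum 355
Optimal location: km 21.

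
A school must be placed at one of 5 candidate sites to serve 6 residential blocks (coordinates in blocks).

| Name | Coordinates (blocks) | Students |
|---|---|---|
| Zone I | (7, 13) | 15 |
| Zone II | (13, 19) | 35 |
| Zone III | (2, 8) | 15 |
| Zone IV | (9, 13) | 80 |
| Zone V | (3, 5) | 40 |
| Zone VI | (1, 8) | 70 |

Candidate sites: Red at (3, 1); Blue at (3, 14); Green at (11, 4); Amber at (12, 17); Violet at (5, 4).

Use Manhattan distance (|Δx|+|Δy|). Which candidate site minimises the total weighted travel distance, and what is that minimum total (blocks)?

Blue, total 2185 blocks

Total weighted distance at each candidate:
  Red (3, 1): total = 3570
  Blue (3, 14): total = 2185
  Green (11, 4): total = 3205
  Amber (12, 17): total = 3325
  Violet (5, 4): total = 2795
Minimum is at Blue with total 2185 blocks.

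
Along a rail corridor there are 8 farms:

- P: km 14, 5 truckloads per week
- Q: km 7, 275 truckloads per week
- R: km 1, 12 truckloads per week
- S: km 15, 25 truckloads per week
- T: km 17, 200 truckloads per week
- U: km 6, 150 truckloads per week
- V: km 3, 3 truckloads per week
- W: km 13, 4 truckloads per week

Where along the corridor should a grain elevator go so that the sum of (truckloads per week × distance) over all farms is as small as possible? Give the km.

For a sum of weighted absolute distances on a line, the optimum is the weighted median (not the mean). Total weight W = 674; half-weight = 337.
Sort by position and accumulate weight:
  km 1 (R, w=12) → cum 12
  km 3 (V, w=3) → cum 15
  km 6 (U, w=150) → cum 165
  km 7 (Q, w=275) → cum 440  ≥ 337 → median here
  km 13 (W, w=4) → cum 444
  km 14 (P, w=5) → cum 449
  km 15 (S, w=25) → cum 474
  km 17 (T, w=200) → cum 674
Optimal location: km 7.

x = 7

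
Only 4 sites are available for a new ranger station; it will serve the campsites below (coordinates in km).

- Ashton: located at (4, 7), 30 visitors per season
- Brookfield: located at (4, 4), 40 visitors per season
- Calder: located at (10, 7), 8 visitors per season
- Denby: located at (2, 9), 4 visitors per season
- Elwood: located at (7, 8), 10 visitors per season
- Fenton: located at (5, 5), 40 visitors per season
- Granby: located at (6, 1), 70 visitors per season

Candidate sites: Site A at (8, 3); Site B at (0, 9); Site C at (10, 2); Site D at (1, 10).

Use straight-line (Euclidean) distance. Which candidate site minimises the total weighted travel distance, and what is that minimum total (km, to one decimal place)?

Site A, total 797.6 km

Total weighted distance at each candidate:
  Site A (8, 3): total = 797.6
  Site B (0, 9): total = 1506.7
  Site C (10, 2): total = 1158.7
  Site D (1, 10): total = 1517.2
Minimum is at Site A with total 797.6 km.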